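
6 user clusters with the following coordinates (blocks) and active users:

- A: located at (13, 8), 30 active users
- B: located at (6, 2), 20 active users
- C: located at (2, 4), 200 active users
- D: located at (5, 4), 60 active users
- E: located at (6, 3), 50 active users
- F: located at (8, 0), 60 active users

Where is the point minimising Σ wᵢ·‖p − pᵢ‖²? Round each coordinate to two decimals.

(4.74, 3.50)

The minimiser of Σwᵢ‖p−pᵢ‖² is the weighted centroid p* = (Σwᵢpᵢ)/(Σwᵢ).
Σwᵢ = 420.
Σwᵢxᵢ = 30·13 + 20·6 + 200·2 + 60·5 + 50·6 + 60·8 = 1990.
Σwᵢyᵢ = 30·8 + 20·2 + 200·4 + 60·4 + 50·3 + 60·0 = 1470.
x* = 1990/420 = 4.74, y* = 1470/420 = 3.50.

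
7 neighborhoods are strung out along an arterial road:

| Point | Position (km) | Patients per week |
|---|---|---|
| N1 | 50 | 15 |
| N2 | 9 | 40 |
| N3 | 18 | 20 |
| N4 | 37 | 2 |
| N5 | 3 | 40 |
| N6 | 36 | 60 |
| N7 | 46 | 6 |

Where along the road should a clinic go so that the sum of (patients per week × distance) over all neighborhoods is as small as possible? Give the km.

For a sum of weighted absolute distances on a line, the optimum is the weighted median (not the mean). Total weight W = 183; half-weight = 91.5.
Sort by position and accumulate weight:
  km 3 (N5, w=40) → cum 40
  km 9 (N2, w=40) → cum 80
  km 18 (N3, w=20) → cum 100  ≥ 91.5 → median here
  km 36 (N6, w=60) → cum 160
  km 37 (N4, w=2) → cum 162
  km 46 (N7, w=6) → cum 168
  km 50 (N1, w=15) → cum 183
Optimal location: km 18.

x = 18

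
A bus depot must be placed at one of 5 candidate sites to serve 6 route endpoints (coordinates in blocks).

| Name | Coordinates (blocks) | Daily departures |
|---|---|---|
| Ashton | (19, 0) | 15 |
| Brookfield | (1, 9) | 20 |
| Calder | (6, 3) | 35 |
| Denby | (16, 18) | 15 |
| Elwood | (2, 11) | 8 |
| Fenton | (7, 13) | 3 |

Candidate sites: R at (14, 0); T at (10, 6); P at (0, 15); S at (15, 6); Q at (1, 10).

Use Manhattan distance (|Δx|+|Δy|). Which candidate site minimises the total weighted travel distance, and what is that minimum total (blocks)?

Total weighted distance at each candidate:
  R (14, 0): total = 1444
  T (10, 6): total = 1114
  P (0, 15): total = 1640
  S (15, 6): total = 1294
  Q (1, 10): total = 1248
Minimum is at T with total 1114 blocks.

T, total 1114 blocks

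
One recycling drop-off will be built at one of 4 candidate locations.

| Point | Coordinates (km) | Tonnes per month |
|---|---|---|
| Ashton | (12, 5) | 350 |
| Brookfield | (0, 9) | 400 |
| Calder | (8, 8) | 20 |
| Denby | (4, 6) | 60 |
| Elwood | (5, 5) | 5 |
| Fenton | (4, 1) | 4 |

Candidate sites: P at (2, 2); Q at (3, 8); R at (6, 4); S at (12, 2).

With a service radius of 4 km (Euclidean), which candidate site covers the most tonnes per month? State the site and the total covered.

Coverage radius r = 4 km; a point is covered iff (Δx)²+(Δy)² ≤ 4² = 16.
  P (2, 2): covers {Fenton} → 4
  Q (3, 8): covers {Brookfield, Denby, Elwood} → 465
  R (6, 4): covers {Denby, Elwood, Fenton} → 69
  S (12, 2): covers {Ashton} → 350
Maximum coverage at Q: 465 tonnes per month.

Q, covering 465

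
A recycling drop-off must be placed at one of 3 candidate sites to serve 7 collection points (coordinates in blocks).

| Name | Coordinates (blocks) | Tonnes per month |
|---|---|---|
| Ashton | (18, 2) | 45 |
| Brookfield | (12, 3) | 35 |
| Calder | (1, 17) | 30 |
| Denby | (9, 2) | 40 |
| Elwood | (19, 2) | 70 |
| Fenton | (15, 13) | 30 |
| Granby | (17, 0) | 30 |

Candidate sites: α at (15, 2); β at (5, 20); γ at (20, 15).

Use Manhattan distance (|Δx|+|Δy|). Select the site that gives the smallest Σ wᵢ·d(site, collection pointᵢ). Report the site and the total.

Total weighted distance at each candidate:
  α (15, 2): total = 2115
  β (5, 20): total = 7035
  γ (20, 15): total = 4695
Minimum is at α with total 2115 blocks.

α, total 2115 blocks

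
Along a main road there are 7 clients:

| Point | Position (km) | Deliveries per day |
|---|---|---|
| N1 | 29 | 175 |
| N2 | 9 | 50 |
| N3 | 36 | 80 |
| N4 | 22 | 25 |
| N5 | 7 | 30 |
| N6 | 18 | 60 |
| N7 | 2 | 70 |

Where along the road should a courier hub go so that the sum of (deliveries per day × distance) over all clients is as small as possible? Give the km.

x = 29

For a sum of weighted absolute distances on a line, the optimum is the weighted median (not the mean). Total weight W = 490; half-weight = 245.
Sort by position and accumulate weight:
  km 2 (N7, w=70) → cum 70
  km 7 (N5, w=30) → cum 100
  km 9 (N2, w=50) → cum 150
  km 18 (N6, w=60) → cum 210
  km 22 (N4, w=25) → cum 235
  km 29 (N1, w=175) → cum 410  ≥ 245 → median here
  km 36 (N3, w=80) → cum 490
Optimal location: km 29.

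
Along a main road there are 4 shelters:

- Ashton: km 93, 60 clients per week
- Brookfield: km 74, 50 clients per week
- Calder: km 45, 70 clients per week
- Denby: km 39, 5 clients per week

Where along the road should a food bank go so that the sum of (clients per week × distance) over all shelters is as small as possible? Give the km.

For a sum of weighted absolute distances on a line, the optimum is the weighted median (not the mean). Total weight W = 185; half-weight = 92.5.
Sort by position and accumulate weight:
  km 39 (Denby, w=5) → cum 5
  km 45 (Calder, w=70) → cum 75
  km 74 (Brookfield, w=50) → cum 125  ≥ 92.5 → median here
  km 93 (Ashton, w=60) → cum 185
Optimal location: km 74.

x = 74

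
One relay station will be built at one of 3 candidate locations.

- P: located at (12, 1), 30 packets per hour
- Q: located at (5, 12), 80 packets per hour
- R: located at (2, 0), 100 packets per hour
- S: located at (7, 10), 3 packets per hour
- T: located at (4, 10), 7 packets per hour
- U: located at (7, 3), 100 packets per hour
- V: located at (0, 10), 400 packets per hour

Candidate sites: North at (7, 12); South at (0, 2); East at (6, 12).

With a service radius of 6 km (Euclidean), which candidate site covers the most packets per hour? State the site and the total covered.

Coverage radius r = 6 km; a point is covered iff (Δx)²+(Δy)² ≤ 6² = 36.
  North (7, 12): covers {Q, S, T} → 90
  South (0, 2): covers {R} → 100
  East (6, 12): covers {Q, S, T} → 90
Maximum coverage at South: 100 packets per hour.

South, covering 100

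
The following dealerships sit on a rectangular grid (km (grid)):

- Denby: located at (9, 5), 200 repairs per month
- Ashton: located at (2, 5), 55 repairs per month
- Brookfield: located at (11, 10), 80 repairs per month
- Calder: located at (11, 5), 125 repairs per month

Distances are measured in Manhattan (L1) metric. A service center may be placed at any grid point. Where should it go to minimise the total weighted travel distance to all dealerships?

Manhattan distance separates: Σwᵢ(|x−xᵢ|+|y−yᵢ|) = Σwᵢ|x−xᵢ| + Σwᵢ|y−yᵢ|, so x and y are optimised independently as 1-D weighted medians.
Total weight W = 460; half = 230.
x-coordinate, sorted with cumulative weight:
  x=2 (Ashton, w=55) cum 55
  x=9 (Denby, w=200) cum 255  ← median
  x=11 (Brookfield, w=80) cum 335
  x=11 (Calder, w=125) cum 460
⇒ x* = 9
y-coordinate, sorted with cumulative weight:
  y=5 (Denby, w=200) cum 200
  y=5 (Ashton, w=55) cum 255  ← median
  y=5 (Calder, w=125) cum 380
  y=10 (Brookfield, w=80) cum 460
⇒ y* = 5

(9, 5)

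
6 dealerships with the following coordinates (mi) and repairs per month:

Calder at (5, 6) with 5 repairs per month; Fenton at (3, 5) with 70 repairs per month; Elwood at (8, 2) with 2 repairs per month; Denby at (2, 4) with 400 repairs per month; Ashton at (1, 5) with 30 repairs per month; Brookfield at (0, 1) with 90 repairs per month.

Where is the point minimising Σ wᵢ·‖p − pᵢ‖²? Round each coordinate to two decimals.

The minimiser of Σwᵢ‖p−pᵢ‖² is the weighted centroid p* = (Σwᵢpᵢ)/(Σwᵢ).
Σwᵢ = 597.
Σwᵢxᵢ = 5·5 + 70·3 + 2·8 + 400·2 + 30·1 + 90·0 = 1081.
Σwᵢyᵢ = 5·6 + 70·5 + 2·2 + 400·4 + 30·5 + 90·1 = 2224.
x* = 1081/597 = 1.81, y* = 2224/597 = 3.73.

(1.81, 3.73)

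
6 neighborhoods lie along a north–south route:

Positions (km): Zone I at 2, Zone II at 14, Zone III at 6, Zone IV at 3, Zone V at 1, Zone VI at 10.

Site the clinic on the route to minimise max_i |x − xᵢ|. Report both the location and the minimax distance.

location 7.5, max distance 6.5

The 1-center on a line is the midpoint of the two extreme points: leftmost at 1, rightmost at 14.
Optimal location = (1 + 14)/2 = 7.5; maximum distance = (14 − 1)/2 = 6.5.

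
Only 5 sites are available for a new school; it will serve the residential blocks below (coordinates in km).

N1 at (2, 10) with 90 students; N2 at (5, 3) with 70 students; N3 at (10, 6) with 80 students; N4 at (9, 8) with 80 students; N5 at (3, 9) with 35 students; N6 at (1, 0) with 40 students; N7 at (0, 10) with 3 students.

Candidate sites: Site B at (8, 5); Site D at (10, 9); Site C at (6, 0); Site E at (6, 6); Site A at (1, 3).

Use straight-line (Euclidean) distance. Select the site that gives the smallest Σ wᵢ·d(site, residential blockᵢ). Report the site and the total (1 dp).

Site E, total 1821.5 km

Total weighted distance at each candidate:
  Site B (8, 5): total = 1983.7
  Site D (10, 9): total = 2409.7
  Site C (6, 0): total = 3018.1
  Site E (6, 6): total = 1821.5
  Site A (1, 3): total = 2792.6
Minimum is at Site E with total 1821.5 km.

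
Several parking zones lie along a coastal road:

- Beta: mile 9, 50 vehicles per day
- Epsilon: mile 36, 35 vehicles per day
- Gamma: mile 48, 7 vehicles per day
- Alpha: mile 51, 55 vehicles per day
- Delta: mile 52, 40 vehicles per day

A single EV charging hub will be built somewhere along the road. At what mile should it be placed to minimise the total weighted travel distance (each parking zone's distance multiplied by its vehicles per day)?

For a sum of weighted absolute distances on a line, the optimum is the weighted median (not the mean). Total weight W = 187; half-weight = 93.5.
Sort by position and accumulate weight:
  mile 9 (Beta, w=50) → cum 50
  mile 36 (Epsilon, w=35) → cum 85
  mile 48 (Gamma, w=7) → cum 92
  mile 51 (Alpha, w=55) → cum 147  ≥ 93.5 → median here
  mile 52 (Delta, w=40) → cum 187
Optimal location: mile 51.

x = 51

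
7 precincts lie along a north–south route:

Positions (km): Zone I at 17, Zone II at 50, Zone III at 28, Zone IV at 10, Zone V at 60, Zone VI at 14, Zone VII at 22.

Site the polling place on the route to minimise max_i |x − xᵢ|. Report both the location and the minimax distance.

location 35, max distance 25

The 1-center on a line is the midpoint of the two extreme points: leftmost at 10, rightmost at 60.
Optimal location = (10 + 60)/2 = 35; maximum distance = (60 − 10)/2 = 25.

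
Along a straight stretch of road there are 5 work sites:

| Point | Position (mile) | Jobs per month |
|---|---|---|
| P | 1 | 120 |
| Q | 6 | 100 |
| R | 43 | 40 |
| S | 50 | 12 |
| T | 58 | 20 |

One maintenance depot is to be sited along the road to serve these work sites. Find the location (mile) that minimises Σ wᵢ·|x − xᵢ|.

For a sum of weighted absolute distances on a line, the optimum is the weighted median (not the mean). Total weight W = 292; half-weight = 146.
Sort by position and accumulate weight:
  mile 1 (P, w=120) → cum 120
  mile 6 (Q, w=100) → cum 220  ≥ 146 → median here
  mile 43 (R, w=40) → cum 260
  mile 50 (S, w=12) → cum 272
  mile 58 (T, w=20) → cum 292
Optimal location: mile 6.

x = 6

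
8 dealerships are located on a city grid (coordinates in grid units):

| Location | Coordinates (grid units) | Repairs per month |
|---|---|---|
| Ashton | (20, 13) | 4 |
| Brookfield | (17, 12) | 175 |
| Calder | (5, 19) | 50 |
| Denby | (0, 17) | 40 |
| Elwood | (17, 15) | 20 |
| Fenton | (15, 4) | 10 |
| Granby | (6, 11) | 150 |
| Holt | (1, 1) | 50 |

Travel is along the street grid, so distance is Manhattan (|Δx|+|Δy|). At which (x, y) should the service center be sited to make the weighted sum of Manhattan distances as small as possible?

Manhattan distance separates: Σwᵢ(|x−xᵢ|+|y−yᵢ|) = Σwᵢ|x−xᵢ| + Σwᵢ|y−yᵢ|, so x and y are optimised independently as 1-D weighted medians.
Total weight W = 499; half = 249.5.
x-coordinate, sorted with cumulative weight:
  x=0 (Denby, w=40) cum 40
  x=1 (Holt, w=50) cum 90
  x=5 (Calder, w=50) cum 140
  x=6 (Granby, w=150) cum 290  ← median
  x=15 (Fenton, w=10) cum 300
  x=17 (Brookfield, w=175) cum 475
  x=17 (Elwood, w=20) cum 495
  x=20 (Ashton, w=4) cum 499
⇒ x* = 6
y-coordinate, sorted with cumulative weight:
  y=1 (Holt, w=50) cum 50
  y=4 (Fenton, w=10) cum 60
  y=11 (Granby, w=150) cum 210
  y=12 (Brookfield, w=175) cum 385  ← median
  y=13 (Ashton, w=4) cum 389
  y=15 (Elwood, w=20) cum 409
  y=17 (Denby, w=40) cum 449
  y=19 (Calder, w=50) cum 499
⇒ y* = 12

(6, 12)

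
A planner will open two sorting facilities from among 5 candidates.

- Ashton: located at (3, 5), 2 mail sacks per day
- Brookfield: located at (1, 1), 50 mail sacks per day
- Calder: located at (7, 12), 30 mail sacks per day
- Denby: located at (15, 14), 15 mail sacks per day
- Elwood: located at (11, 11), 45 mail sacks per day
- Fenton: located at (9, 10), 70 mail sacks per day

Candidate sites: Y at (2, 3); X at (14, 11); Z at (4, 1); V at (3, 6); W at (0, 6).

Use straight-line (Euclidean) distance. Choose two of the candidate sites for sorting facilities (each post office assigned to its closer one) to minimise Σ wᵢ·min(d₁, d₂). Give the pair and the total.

{Y, X}, total 867.8

Evaluate every pair (each demand assigned to the nearer of the two):
  {Y, X}: total = 867.8
  {X, Z}: total = 909.7
  {X, W}: total = 1012.8
  {X, V}: total = 1022.8
  {Y, V}: total = 1475.8
  {Z, V}: total = 1514.0
  {V, W}: total = 1618.9
  {Y, W}: total = 1879.2
  {Y, Z}: total = 1915.4
  {Z, W}: total = 1921.1
Best pair: {Y, X} with total 867.8.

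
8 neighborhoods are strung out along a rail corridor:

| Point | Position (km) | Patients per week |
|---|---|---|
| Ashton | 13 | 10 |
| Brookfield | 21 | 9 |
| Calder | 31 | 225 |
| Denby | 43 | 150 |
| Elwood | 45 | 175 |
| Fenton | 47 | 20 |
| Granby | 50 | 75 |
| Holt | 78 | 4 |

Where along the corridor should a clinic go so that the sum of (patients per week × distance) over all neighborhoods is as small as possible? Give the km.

For a sum of weighted absolute distances on a line, the optimum is the weighted median (not the mean). Total weight W = 668; half-weight = 334.
Sort by position and accumulate weight:
  km 13 (Ashton, w=10) → cum 10
  km 21 (Brookfield, w=9) → cum 19
  km 31 (Calder, w=225) → cum 244
  km 43 (Denby, w=150) → cum 394  ≥ 334 → median here
  km 45 (Elwood, w=175) → cum 569
  km 47 (Fenton, w=20) → cum 589
  km 50 (Granby, w=75) → cum 664
  km 78 (Holt, w=4) → cum 668
Optimal location: km 43.

x = 43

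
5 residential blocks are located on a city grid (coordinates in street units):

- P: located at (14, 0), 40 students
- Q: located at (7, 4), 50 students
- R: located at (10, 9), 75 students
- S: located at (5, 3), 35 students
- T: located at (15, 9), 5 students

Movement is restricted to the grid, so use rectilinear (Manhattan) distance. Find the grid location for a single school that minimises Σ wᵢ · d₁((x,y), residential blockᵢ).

Manhattan distance separates: Σwᵢ(|x−xᵢ|+|y−yᵢ|) = Σwᵢ|x−xᵢ| + Σwᵢ|y−yᵢ|, so x and y are optimised independently as 1-D weighted medians.
Total weight W = 205; half = 102.5.
x-coordinate, sorted with cumulative weight:
  x=5 (S, w=35) cum 35
  x=7 (Q, w=50) cum 85
  x=10 (R, w=75) cum 160  ← median
  x=14 (P, w=40) cum 200
  x=15 (T, w=5) cum 205
⇒ x* = 10
y-coordinate, sorted with cumulative weight:
  y=0 (P, w=40) cum 40
  y=3 (S, w=35) cum 75
  y=4 (Q, w=50) cum 125  ← median
  y=9 (R, w=75) cum 200
  y=9 (T, w=5) cum 205
⇒ y* = 4

(10, 4)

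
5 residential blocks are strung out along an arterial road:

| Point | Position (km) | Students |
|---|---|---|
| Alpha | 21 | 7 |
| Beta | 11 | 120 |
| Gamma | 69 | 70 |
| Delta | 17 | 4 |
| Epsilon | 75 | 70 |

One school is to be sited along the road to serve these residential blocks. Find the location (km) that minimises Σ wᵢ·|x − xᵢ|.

x = 69

For a sum of weighted absolute distances on a line, the optimum is the weighted median (not the mean). Total weight W = 271; half-weight = 135.5.
Sort by position and accumulate weight:
  km 11 (Beta, w=120) → cum 120
  km 17 (Delta, w=4) → cum 124
  km 21 (Alpha, w=7) → cum 131
  km 69 (Gamma, w=70) → cum 201  ≥ 135.5 → median here
  km 75 (Epsilon, w=70) → cum 271
Optimal location: km 69.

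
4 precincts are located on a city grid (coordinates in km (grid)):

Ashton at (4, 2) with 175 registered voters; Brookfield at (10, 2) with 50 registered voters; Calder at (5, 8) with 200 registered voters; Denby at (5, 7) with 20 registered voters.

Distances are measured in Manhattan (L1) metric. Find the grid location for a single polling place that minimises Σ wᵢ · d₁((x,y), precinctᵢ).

Manhattan distance separates: Σwᵢ(|x−xᵢ|+|y−yᵢ|) = Σwᵢ|x−xᵢ| + Σwᵢ|y−yᵢ|, so x and y are optimised independently as 1-D weighted medians.
Total weight W = 445; half = 222.5.
x-coordinate, sorted with cumulative weight:
  x=4 (Ashton, w=175) cum 175
  x=5 (Calder, w=200) cum 375  ← median
  x=5 (Denby, w=20) cum 395
  x=10 (Brookfield, w=50) cum 445
⇒ x* = 5
y-coordinate, sorted with cumulative weight:
  y=2 (Ashton, w=175) cum 175
  y=2 (Brookfield, w=50) cum 225  ← median
  y=7 (Denby, w=20) cum 245
  y=8 (Calder, w=200) cum 445
⇒ y* = 2

(5, 2)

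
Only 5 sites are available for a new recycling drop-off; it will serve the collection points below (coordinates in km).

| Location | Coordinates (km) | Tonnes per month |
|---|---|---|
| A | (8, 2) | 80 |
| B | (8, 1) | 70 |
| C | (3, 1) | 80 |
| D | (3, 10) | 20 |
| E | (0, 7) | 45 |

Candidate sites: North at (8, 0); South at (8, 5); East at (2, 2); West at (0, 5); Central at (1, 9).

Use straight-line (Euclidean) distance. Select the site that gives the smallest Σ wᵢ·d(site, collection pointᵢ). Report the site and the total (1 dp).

North, total 1339.9 km

Total weighted distance at each candidate:
  North (8, 0): total = 1339.9
  South (8, 5): total = 1544.8
  East (2, 2): total = 1422.5
  West (0, 5): total = 1916.2
  Central (1, 9): total = 2341.1
Minimum is at North with total 1339.9 km.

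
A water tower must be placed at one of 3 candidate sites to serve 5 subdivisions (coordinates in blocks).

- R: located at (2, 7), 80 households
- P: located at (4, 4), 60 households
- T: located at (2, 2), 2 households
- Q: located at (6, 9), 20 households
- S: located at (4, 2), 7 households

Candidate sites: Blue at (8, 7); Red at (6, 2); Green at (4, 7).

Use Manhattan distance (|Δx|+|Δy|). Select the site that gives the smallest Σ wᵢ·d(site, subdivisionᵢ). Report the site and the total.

Total weighted distance at each candidate:
  Blue (8, 7): total = 1065
  Red (6, 2): total = 1122
  Green (4, 7): total = 469
Minimum is at Green with total 469 blocks.

Green, total 469 blocks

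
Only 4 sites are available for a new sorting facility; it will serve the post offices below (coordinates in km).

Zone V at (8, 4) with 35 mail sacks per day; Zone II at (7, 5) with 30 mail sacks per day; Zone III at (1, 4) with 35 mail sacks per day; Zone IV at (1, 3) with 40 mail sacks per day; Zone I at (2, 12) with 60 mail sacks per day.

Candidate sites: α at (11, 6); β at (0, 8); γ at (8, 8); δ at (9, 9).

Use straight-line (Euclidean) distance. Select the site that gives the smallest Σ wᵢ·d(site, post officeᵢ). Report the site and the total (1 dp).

β, total 1158.1 km

Total weighted distance at each candidate:
  α (11, 6): total = 1673.4
  β (0, 8): total = 1158.1
  γ (8, 8): total = 1293.8
  δ (9, 9): total = 1499.8
Minimum is at β with total 1158.1 km.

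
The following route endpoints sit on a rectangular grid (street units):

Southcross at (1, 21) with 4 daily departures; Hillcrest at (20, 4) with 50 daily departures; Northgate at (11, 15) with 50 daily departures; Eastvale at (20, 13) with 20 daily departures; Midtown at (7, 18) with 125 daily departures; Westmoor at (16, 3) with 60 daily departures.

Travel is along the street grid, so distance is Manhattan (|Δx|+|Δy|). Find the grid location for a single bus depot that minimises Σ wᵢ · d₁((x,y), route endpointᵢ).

(11, 15)

Manhattan distance separates: Σwᵢ(|x−xᵢ|+|y−yᵢ|) = Σwᵢ|x−xᵢ| + Σwᵢ|y−yᵢ|, so x and y are optimised independently as 1-D weighted medians.
Total weight W = 309; half = 154.5.
x-coordinate, sorted with cumulative weight:
  x=1 (Southcross, w=4) cum 4
  x=7 (Midtown, w=125) cum 129
  x=11 (Northgate, w=50) cum 179  ← median
  x=16 (Westmoor, w=60) cum 239
  x=20 (Hillcrest, w=50) cum 289
  x=20 (Eastvale, w=20) cum 309
⇒ x* = 11
y-coordinate, sorted with cumulative weight:
  y=3 (Westmoor, w=60) cum 60
  y=4 (Hillcrest, w=50) cum 110
  y=13 (Eastvale, w=20) cum 130
  y=15 (Northgate, w=50) cum 180  ← median
  y=18 (Midtown, w=125) cum 305
  y=21 (Southcross, w=4) cum 309
⇒ y* = 15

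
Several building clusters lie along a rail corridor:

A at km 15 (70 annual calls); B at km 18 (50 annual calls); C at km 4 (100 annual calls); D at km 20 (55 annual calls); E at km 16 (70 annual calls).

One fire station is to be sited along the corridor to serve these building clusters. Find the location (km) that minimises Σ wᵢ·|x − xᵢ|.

x = 16

For a sum of weighted absolute distances on a line, the optimum is the weighted median (not the mean). Total weight W = 345; half-weight = 172.5.
Sort by position and accumulate weight:
  km 4 (C, w=100) → cum 100
  km 15 (A, w=70) → cum 170
  km 16 (E, w=70) → cum 240  ≥ 172.5 → median here
  km 18 (B, w=50) → cum 290
  km 20 (D, w=55) → cum 345
Optimal location: km 16.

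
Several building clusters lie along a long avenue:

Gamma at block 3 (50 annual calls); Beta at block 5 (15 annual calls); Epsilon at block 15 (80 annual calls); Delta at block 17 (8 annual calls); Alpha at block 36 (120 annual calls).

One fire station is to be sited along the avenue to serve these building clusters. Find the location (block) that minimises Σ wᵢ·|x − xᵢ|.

For a sum of weighted absolute distances on a line, the optimum is the weighted median (not the mean). Total weight W = 273; half-weight = 136.5.
Sort by position and accumulate weight:
  block 3 (Gamma, w=50) → cum 50
  block 5 (Beta, w=15) → cum 65
  block 15 (Epsilon, w=80) → cum 145  ≥ 136.5 → median here
  block 17 (Delta, w=8) → cum 153
  block 36 (Alpha, w=120) → cum 273
Optimal location: block 15.

x = 15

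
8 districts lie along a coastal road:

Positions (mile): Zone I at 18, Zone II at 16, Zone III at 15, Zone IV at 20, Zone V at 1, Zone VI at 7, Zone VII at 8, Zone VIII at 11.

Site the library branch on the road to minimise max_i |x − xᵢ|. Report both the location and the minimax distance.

The 1-center on a line is the midpoint of the two extreme points: leftmost at 1, rightmost at 20.
Optimal location = (1 + 20)/2 = 10.5; maximum distance = (20 − 1)/2 = 9.5.

location 10.5, max distance 9.5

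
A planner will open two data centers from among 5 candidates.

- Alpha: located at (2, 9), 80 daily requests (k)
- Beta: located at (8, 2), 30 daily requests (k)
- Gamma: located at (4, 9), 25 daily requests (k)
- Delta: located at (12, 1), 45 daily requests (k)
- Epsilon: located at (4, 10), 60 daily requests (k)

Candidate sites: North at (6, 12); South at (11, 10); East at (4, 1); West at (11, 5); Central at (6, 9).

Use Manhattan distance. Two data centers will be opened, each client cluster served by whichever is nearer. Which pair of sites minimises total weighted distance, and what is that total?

{West, Central}, total 955

Evaluate every pair (each demand assigned to the nearer of the two):
  {West, Central}: total = 955
  {East, Central}: total = 1060
  {South, Central}: total = 1270
  {North, West}: total = 1330
  {North, East}: total = 1435
  {North, Central}: total = 1450
  {North, South}: total = 1705
  {South, West}: total = 1825
  {East, West}: total = 1915
  {South, East}: total = 1930
Best pair: {West, Central} with total 955.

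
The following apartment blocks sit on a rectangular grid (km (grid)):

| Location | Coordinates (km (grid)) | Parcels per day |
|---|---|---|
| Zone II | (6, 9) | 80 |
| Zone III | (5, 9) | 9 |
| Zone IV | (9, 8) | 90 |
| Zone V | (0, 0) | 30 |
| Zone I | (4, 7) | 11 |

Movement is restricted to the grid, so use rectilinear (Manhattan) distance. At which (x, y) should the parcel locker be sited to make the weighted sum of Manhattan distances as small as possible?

(6, 8)

Manhattan distance separates: Σwᵢ(|x−xᵢ|+|y−yᵢ|) = Σwᵢ|x−xᵢ| + Σwᵢ|y−yᵢ|, so x and y are optimised independently as 1-D weighted medians.
Total weight W = 220; half = 110.
x-coordinate, sorted with cumulative weight:
  x=0 (Zone V, w=30) cum 30
  x=4 (Zone I, w=11) cum 41
  x=5 (Zone III, w=9) cum 50
  x=6 (Zone II, w=80) cum 130  ← median
  x=9 (Zone IV, w=90) cum 220
⇒ x* = 6
y-coordinate, sorted with cumulative weight:
  y=0 (Zone V, w=30) cum 30
  y=7 (Zone I, w=11) cum 41
  y=8 (Zone IV, w=90) cum 131  ← median
  y=9 (Zone II, w=80) cum 211
  y=9 (Zone III, w=9) cum 220
⇒ y* = 8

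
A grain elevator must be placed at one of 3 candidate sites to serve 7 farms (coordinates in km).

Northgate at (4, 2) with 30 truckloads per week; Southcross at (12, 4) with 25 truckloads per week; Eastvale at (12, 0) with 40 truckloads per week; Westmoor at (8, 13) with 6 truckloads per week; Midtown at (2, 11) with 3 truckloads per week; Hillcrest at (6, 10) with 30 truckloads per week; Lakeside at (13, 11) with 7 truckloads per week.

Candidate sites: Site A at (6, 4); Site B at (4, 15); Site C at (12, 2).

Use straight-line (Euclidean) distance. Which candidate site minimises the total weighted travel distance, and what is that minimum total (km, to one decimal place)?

Site C, total 844.0 km

Total weighted distance at each candidate:
  Site A (6, 4): total = 852.1
  Site B (4, 15): total = 1680.8
  Site C (12, 2): total = 844.0
Minimum is at Site C with total 844.0 km.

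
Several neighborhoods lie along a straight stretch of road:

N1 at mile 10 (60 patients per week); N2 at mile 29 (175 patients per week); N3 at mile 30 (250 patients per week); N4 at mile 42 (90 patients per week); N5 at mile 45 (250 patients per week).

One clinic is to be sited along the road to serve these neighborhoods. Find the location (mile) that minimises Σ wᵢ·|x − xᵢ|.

For a sum of weighted absolute distances on a line, the optimum is the weighted median (not the mean). Total weight W = 825; half-weight = 412.5.
Sort by position and accumulate weight:
  mile 10 (N1, w=60) → cum 60
  mile 29 (N2, w=175) → cum 235
  mile 30 (N3, w=250) → cum 485  ≥ 412.5 → median here
  mile 42 (N4, w=90) → cum 575
  mile 45 (N5, w=250) → cum 825
Optimal location: mile 30.

x = 30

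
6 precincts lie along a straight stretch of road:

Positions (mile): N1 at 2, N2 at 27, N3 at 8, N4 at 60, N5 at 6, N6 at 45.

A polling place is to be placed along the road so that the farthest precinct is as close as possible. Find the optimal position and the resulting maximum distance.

location 31, max distance 29

The 1-center on a line is the midpoint of the two extreme points: leftmost at 2, rightmost at 60.
Optimal location = (2 + 60)/2 = 31; maximum distance = (60 − 2)/2 = 29.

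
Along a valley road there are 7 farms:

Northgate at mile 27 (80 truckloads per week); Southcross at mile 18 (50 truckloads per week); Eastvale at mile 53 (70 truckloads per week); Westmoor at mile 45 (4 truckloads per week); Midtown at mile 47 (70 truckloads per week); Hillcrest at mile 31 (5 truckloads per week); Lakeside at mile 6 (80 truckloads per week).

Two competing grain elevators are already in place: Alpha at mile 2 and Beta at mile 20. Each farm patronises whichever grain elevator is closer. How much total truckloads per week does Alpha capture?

80

The indifferent point is the midpoint (2+20)/2 = 11; farms left of it (closer to Alpha at 2) go to Alpha, those right go to Beta.
  Lakeside at 6 (w=80) → Alpha
  Southcross at 18 (w=50) → Beta
  Northgate at 27 (w=80) → Beta
  Hillcrest at 31 (w=5) → Beta
  Westmoor at 45 (w=4) → Beta
  Midtown at 47 (w=70) → Beta
  Eastvale at 53 (w=70) → Beta
Alpha captures 80; Beta captures 279.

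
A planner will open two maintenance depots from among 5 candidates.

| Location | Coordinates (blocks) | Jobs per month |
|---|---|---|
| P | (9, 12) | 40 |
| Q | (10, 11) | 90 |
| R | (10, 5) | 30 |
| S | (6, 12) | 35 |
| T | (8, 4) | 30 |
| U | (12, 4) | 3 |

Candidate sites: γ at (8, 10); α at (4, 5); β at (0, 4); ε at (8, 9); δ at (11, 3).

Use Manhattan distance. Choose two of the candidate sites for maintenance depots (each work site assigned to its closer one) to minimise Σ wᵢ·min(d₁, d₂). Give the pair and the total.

Evaluate every pair (each demand assigned to the nearer of the two):
  {γ, δ}: total = 746
  {γ, α}: total = 887
  {γ, ε}: total = 887
  {ε, δ}: total = 911
  {γ, β}: total = 950
  {α, ε}: total = 1052
  {β, ε}: total = 1052
  {α, δ}: total = 1781
  {β, δ}: total = 1956
  {α, β}: total = 2232
Best pair: {γ, δ} with total 746.

{γ, δ}, total 746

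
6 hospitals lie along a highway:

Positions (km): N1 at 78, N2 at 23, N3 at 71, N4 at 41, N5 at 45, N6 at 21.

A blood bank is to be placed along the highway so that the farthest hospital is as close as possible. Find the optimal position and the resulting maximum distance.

location 49.5, max distance 28.5

The 1-center on a line is the midpoint of the two extreme points: leftmost at 21, rightmost at 78.
Optimal location = (21 + 78)/2 = 49.5; maximum distance = (78 − 21)/2 = 28.5.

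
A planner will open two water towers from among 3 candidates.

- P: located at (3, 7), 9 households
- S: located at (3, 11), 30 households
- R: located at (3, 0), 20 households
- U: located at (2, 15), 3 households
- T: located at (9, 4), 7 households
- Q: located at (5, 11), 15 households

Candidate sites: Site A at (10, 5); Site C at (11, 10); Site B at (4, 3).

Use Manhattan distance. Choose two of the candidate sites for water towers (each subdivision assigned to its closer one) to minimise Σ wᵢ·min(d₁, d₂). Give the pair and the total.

Evaluate every pair (each demand assigned to the nearer of the two):
  {Site C, Site B}: total = 584
  {Site A, Site B}: total = 586
  {Site A, Site C}: total = 752
Best pair: {Site C, Site B} with total 584.

{Site C, Site B}, total 584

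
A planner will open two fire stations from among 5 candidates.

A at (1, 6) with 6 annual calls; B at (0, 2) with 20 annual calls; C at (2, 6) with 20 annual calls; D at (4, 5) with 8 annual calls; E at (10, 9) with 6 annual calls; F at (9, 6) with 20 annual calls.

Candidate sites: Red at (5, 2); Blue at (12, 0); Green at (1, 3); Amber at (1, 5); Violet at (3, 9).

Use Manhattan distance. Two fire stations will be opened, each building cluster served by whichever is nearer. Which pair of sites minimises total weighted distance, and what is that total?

{Green, Amber}, total 368

Evaluate every pair (each demand assigned to the nearer of the two):
  {Green, Amber}: total = 368
  {Amber, Violet}: total = 372
  {Red, Amber}: total = 382
  {Blue, Amber}: total = 396
  {Green, Violet}: total = 400
  {Red, Green}: total = 402
  {Blue, Green}: total = 424
  {Red, Violet}: total = 444
  {Red, Blue}: total = 546
  {Blue, Violet}: total = 572
Best pair: {Green, Amber} with total 368.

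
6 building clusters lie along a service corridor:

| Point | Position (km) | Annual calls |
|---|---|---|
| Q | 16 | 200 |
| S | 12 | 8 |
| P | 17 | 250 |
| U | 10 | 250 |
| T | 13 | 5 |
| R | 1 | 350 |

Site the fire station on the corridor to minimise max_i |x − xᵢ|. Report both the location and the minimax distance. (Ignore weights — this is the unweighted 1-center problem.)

location 9, max distance 8

The 1-center on a line is the midpoint of the two extreme points: leftmost at 1, rightmost at 17.
Optimal location = (1 + 17)/2 = 9; maximum distance = (17 − 1)/2 = 8.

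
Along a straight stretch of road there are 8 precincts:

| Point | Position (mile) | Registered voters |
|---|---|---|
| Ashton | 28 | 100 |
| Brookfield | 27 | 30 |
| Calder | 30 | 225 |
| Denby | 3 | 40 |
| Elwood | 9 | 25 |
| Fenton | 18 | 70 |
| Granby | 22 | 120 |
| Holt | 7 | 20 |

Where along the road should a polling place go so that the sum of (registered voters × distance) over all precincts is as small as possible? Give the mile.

x = 28

For a sum of weighted absolute distances on a line, the optimum is the weighted median (not the mean). Total weight W = 630; half-weight = 315.
Sort by position and accumulate weight:
  mile 3 (Denby, w=40) → cum 40
  mile 7 (Holt, w=20) → cum 60
  mile 9 (Elwood, w=25) → cum 85
  mile 18 (Fenton, w=70) → cum 155
  mile 22 (Granby, w=120) → cum 275
  mile 27 (Brookfield, w=30) → cum 305
  mile 28 (Ashton, w=100) → cum 405  ≥ 315 → median here
  mile 30 (Calder, w=225) → cum 630
Optimal location: mile 28.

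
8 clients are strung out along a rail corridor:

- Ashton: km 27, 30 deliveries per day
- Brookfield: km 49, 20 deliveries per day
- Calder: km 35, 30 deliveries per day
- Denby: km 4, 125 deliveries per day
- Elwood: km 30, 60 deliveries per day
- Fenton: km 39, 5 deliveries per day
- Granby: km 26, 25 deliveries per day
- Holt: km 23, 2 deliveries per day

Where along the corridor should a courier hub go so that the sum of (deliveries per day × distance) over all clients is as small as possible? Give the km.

For a sum of weighted absolute distances on a line, the optimum is the weighted median (not the mean). Total weight W = 297; half-weight = 148.5.
Sort by position and accumulate weight:
  km 4 (Denby, w=125) → cum 125
  km 23 (Holt, w=2) → cum 127
  km 26 (Granby, w=25) → cum 152  ≥ 148.5 → median here
  km 27 (Ashton, w=30) → cum 182
  km 30 (Elwood, w=60) → cum 242
  km 35 (Calder, w=30) → cum 272
  km 39 (Fenton, w=5) → cum 277
  km 49 (Brookfield, w=20) → cum 297
Optimal location: km 26.

x = 26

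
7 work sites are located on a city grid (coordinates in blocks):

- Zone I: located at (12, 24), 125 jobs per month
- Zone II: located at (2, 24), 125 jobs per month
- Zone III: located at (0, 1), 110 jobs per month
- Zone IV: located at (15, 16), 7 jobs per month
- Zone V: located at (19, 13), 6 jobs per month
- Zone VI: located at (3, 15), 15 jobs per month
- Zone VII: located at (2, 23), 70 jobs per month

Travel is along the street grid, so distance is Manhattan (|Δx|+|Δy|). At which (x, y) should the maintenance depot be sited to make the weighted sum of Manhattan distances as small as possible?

Manhattan distance separates: Σwᵢ(|x−xᵢ|+|y−yᵢ|) = Σwᵢ|x−xᵢ| + Σwᵢ|y−yᵢ|, so x and y are optimised independently as 1-D weighted medians.
Total weight W = 458; half = 229.
x-coordinate, sorted with cumulative weight:
  x=0 (Zone III, w=110) cum 110
  x=2 (Zone II, w=125) cum 235  ← median
  x=2 (Zone VII, w=70) cum 305
  x=3 (Zone VI, w=15) cum 320
  x=12 (Zone I, w=125) cum 445
  x=15 (Zone IV, w=7) cum 452
  x=19 (Zone V, w=6) cum 458
⇒ x* = 2
y-coordinate, sorted with cumulative weight:
  y=1 (Zone III, w=110) cum 110
  y=13 (Zone V, w=6) cum 116
  y=15 (Zone VI, w=15) cum 131
  y=16 (Zone IV, w=7) cum 138
  y=23 (Zone VII, w=70) cum 208
  y=24 (Zone I, w=125) cum 333  ← median
  y=24 (Zone II, w=125) cum 458
⇒ y* = 24

(2, 24)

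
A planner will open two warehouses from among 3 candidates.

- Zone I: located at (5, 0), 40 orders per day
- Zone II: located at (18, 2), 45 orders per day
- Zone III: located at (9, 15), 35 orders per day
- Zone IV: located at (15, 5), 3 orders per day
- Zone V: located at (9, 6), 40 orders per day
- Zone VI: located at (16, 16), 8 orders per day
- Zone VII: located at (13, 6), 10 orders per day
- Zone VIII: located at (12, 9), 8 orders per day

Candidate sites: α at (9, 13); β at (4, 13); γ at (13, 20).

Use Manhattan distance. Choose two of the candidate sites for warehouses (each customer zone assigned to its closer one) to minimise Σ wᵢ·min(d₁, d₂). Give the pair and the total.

Evaluate every pair (each demand assigned to the nearer of the two):
  {α, β}: total = 2098
  {α, γ}: total = 2194
  {β, γ}: total = 2663
Best pair: {α, β} with total 2098.

{α, β}, total 2098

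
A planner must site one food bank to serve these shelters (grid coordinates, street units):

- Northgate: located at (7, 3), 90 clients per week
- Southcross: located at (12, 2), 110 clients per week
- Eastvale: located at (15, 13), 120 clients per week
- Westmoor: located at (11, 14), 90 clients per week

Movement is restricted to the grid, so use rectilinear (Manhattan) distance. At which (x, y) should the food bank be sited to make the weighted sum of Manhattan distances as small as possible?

(12, 13)

Manhattan distance separates: Σwᵢ(|x−xᵢ|+|y−yᵢ|) = Σwᵢ|x−xᵢ| + Σwᵢ|y−yᵢ|, so x and y are optimised independently as 1-D weighted medians.
Total weight W = 410; half = 205.
x-coordinate, sorted with cumulative weight:
  x=7 (Northgate, w=90) cum 90
  x=11 (Westmoor, w=90) cum 180
  x=12 (Southcross, w=110) cum 290  ← median
  x=15 (Eastvale, w=120) cum 410
⇒ x* = 12
y-coordinate, sorted with cumulative weight:
  y=2 (Southcross, w=110) cum 110
  y=3 (Northgate, w=90) cum 200
  y=13 (Eastvale, w=120) cum 320  ← median
  y=14 (Westmoor, w=90) cum 410
⇒ y* = 13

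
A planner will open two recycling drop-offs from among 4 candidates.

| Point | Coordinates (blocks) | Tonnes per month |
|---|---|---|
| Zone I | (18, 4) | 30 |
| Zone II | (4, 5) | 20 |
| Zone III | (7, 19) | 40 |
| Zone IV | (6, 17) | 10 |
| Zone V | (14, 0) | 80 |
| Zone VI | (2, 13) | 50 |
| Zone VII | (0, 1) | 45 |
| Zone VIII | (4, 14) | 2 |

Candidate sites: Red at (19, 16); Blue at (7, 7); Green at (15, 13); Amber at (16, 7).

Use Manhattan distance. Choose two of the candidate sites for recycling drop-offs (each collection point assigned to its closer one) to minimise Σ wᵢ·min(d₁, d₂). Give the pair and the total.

{Blue, Amber}, total 2715

Evaluate every pair (each demand assigned to the nearer of the two):
  {Blue, Amber}: total = 2715
  {Blue, Green}: total = 3325
  {Red, Blue}: total = 3355
  {Green, Amber}: total = 3504
  {Red, Amber}: total = 3914
  {Red, Green}: total = 4439
Best pair: {Blue, Amber} with total 2715.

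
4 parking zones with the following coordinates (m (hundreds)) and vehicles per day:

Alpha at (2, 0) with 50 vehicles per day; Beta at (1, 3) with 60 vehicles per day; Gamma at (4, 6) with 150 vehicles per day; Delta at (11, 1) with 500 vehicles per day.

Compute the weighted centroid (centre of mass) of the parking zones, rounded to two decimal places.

(8.24, 2.08)

The minimiser of Σwᵢ‖p−pᵢ‖² is the weighted centroid p* = (Σwᵢpᵢ)/(Σwᵢ).
Σwᵢ = 760.
Σwᵢxᵢ = 50·2 + 60·1 + 150·4 + 500·11 = 6260.
Σwᵢyᵢ = 50·0 + 60·3 + 150·6 + 500·1 = 1580.
x* = 6260/760 = 8.24, y* = 1580/760 = 2.08.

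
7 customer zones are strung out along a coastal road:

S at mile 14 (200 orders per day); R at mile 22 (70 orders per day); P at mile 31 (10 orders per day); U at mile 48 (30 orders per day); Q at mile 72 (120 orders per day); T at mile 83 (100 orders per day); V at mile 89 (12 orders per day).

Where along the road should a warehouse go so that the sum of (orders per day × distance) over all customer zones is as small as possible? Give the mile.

For a sum of weighted absolute distances on a line, the optimum is the weighted median (not the mean). Total weight W = 542; half-weight = 271.
Sort by position and accumulate weight:
  mile 14 (S, w=200) → cum 200
  mile 22 (R, w=70) → cum 270
  mile 31 (P, w=10) → cum 280  ≥ 271 → median here
  mile 48 (U, w=30) → cum 310
  mile 72 (Q, w=120) → cum 430
  mile 83 (T, w=100) → cum 530
  mile 89 (V, w=12) → cum 542
Optimal location: mile 31.

x = 31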